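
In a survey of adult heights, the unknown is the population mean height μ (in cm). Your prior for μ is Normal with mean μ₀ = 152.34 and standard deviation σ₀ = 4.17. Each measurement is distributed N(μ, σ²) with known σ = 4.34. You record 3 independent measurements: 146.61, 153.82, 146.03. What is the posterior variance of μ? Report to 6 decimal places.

4.612954

For Normal data with known variance σ², a Normal(μ₀, σ₀²) prior on μ is conjugate. Posterior precision = 1/σ₀² + n/σ²; posterior mean is the precision-weighted average of μ₀ and x̄.
σ₀² = 4.17² = 17.3889, σ² = 4.34² = 18.8356; σ² + n·σ₀² = 18.8356 + 3·17.3889 = 71.0023.
Posterior precision = 1/σ₀² + n/σ² = 1/17.3889 + 3/18.8356 = (σ² + n·σ₀²)/(σ₀²σ²) = 71.0023/(17.3889·18.8356); posterior variance σₙ² = σ₀²σ²/(σ² + n·σ₀²) = 17.3889·18.8356/71.0023 = 4.612954.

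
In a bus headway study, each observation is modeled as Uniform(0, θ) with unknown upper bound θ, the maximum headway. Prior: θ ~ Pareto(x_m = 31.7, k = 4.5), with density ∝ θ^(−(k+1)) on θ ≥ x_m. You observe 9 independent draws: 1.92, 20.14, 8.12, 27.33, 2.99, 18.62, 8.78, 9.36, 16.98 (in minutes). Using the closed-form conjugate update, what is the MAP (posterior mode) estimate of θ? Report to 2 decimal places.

A Pareto(scale x_m, shape k) prior on the upper bound θ of Uniform(0, θ) is conjugate: posterior is Pareto(max(x_m, max xᵢ), k + n).
Sample maximum = 27.33; prior scale x_m = 31.7 → posterior scale = max = 31.70.
Posterior shape = 4.5 + 9 = 13.5.
The Pareto density is decreasing on [x_m, ∞), so the mode is x_m = 31.70.

31.70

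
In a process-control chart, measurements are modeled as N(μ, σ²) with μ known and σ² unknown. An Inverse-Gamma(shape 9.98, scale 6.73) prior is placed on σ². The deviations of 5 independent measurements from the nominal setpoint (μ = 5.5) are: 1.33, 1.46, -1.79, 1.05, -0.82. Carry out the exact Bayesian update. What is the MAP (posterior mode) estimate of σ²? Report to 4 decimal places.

0.8286

With known mean μ and an Inverse-Gamma(α, β) prior on σ², the Normal likelihood is conjugate: posterior is Inv-Gamma(α + n/2, β + Σ(xᵢ−μ)²/2).
Σ(xᵢ−μ)² = (1.33)² + (1.46)² + (-1.79)² + (1.05)² + (-0.82)² = 8.8795.
Posterior: Inv-Gamma(9.98 + 5/2, 6.73 + 8.8795/2) = Inv-Gamma(12.48, 11.16975).
Mode = β/(α+1) = 11.16975/13.48 = 0.8286.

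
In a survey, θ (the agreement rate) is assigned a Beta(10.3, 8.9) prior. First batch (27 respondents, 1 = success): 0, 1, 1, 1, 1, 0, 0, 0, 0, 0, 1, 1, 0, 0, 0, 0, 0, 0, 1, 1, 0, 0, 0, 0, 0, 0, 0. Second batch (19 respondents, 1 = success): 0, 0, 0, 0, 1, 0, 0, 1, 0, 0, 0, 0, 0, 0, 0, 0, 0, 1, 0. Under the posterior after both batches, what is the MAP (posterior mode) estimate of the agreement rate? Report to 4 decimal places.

The Beta prior is conjugate to a Binomial/Bernoulli likelihood; the update adds successes to α and failures to β.
After batch 1: Beta(10.3+8, 8.9+19) = Beta(18.3, 27.9).
After batch 2: Beta(18.3+3, 27.9+16) = Beta(21.3, 43.9).
Mode of Beta(a,b) for a,b>1 is (a−1)/(a+b−2) = 20.3/63.2 = 0.3212.

0.3212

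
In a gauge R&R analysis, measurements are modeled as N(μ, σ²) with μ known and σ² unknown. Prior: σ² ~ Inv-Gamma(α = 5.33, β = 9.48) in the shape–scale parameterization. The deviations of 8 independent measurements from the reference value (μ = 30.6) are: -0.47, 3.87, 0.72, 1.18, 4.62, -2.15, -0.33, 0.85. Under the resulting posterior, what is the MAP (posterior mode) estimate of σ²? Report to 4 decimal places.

With known mean μ and an Inverse-Gamma(α, β) prior on σ², the Normal likelihood is conjugate: posterior is Inv-Gamma(α + n/2, β + Σ(xᵢ−μ)²/2).
Σ(xᵢ−μ)² = (-0.47)² + (3.87)² + (0.72)² + (1.18)² + (4.62)² + (-2.15)² + (-0.33)² + (0.85)² = 43.9069.
Posterior: Inv-Gamma(5.33 + 8/2, 9.48 + 43.9069/2) = Inv-Gamma(9.33, 31.43345).
Mode = β/(α+1) = 31.43345/10.33 = 3.0429.

3.0429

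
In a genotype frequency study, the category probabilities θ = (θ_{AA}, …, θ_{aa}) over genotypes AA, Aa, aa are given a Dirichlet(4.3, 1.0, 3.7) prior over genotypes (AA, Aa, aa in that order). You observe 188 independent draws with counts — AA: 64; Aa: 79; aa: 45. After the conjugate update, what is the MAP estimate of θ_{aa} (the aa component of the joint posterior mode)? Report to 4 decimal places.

0.2459

The Dirichlet prior is conjugate to the Multinomial likelihood: each posterior αⱼ = prior αⱼ + observed count nⱼ.
Posterior concentration: (68.3, 80.0, 48.7), total = 197.0.
Joint mode component: (α_{aa}−1)/(Σα−K) = 47.7/194.0 = 0.2459.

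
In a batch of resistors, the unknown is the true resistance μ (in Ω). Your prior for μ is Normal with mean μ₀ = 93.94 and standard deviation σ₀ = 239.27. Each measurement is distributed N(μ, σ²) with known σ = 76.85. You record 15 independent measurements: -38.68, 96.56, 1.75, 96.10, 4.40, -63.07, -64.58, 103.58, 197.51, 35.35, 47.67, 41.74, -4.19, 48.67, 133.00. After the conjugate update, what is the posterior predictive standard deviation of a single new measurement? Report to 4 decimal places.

79.3534

For Normal data with known variance σ², a Normal(μ₀, σ₀²) prior on μ is conjugate. Posterior precision = 1/σ₀² + n/σ²; posterior mean is the precision-weighted average of μ₀ and x̄.
σ₀² = 239.27² = 57250.1329, σ² = 76.85² = 5905.9225; σ² + n·σ₀² = 5905.9225 + 15·57250.1329 = 864657.916.
Posterior precision = 1/σ₀² + n/σ² = 1/57250.1329 + 15/5905.9225 = (σ² + n·σ₀²)/(σ₀²σ²) = 864657.916/(57250.1329·5905.9225); posterior variance σₙ² = σ₀²σ²/(σ² + n·σ₀²) = 57250.1329·5905.9225/864657.916 = 391.038863.
Predictive variance for one new observation = σₙ² + σ² = 57250.1329·5905.9225/864657.916 + 5905.9225 = σ²·(σ₀² + 864657.916)/864657.916 = 5905.9225·921908.0489/864657.916 = 6296.961363; SD = √(5905.9225·921908.0489/864657.916) = 79.3534.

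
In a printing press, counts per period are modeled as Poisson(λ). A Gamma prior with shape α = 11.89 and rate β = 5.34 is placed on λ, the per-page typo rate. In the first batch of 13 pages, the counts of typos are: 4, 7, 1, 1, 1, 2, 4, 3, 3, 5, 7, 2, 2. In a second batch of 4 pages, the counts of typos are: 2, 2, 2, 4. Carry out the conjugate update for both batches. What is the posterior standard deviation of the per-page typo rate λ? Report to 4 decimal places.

With a Gamma(shape α, rate β) prior, the Poisson likelihood is conjugate: the posterior is Gamma(α + ΣXᵢ, β + n).
Batch 1: sum of counts S = 42 over n = 13 pages.
After batch 1: Gamma(α+S, β+n) = Gamma(11.89+42, 5.34+13) = Gamma(53.89, 18.34).
Batch 2: sum of counts S = 10 over n = 4 pages.
After batch 2: Gamma(α+S, β+n) = Gamma(53.89+10, 18.34+4) = Gamma(63.89, 22.34).
SD = √α/β = √63.89/22.34 = 0.3578.

0.3578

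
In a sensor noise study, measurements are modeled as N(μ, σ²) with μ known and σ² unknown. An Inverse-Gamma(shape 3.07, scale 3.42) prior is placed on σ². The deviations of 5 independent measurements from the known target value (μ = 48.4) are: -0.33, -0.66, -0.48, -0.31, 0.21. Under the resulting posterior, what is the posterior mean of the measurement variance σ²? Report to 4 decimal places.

0.8485

With known mean μ and an Inverse-Gamma(α, β) prior on σ², the Normal likelihood is conjugate: posterior is Inv-Gamma(α + n/2, β + Σ(xᵢ−μ)²/2).
Σ(xᵢ−μ)² = (-0.33)² + (-0.66)² + (-0.48)² + (-0.31)² + (0.21)² = 0.9151.
Posterior: Inv-Gamma(3.07 + 5/2, 3.42 + 0.9151/2) = Inv-Gamma(5.57, 3.87755).
E[σ²|data] = β/(α−1) = 3.87755/4.57 = 0.8485.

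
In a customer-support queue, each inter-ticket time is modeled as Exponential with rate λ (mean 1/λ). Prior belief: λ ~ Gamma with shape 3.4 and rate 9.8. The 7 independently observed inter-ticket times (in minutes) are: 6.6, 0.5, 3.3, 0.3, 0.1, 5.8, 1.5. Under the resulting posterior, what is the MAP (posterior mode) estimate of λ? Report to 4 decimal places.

With a Gamma(shape α, rate β) prior on the exponential rate λ, the posterior after n observations with total T = Σxᵢ is Gamma(α+n, β+T).
Sum of observations T = 18.1 minutes; n = 7.
Posterior: Gamma(3.4+7, 9.8+18.1) = Gamma(10.4, 27.9).
Mode = (α−1)/β = 0.3369.

0.3369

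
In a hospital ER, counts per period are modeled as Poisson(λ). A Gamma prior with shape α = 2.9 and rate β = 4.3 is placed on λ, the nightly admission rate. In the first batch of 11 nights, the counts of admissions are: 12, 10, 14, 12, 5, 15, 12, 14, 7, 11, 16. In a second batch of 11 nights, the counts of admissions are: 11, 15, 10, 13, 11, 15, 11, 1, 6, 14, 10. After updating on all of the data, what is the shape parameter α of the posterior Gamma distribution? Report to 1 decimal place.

247.9

With a Gamma(shape α, rate β) prior, the Poisson likelihood is conjugate: the posterior is Gamma(α + ΣXᵢ, β + n).
Batch 1: sum of counts S = 128 over n = 11 nights.
After batch 1: Gamma(α+S, β+n) = Gamma(2.9+128, 4.3+11) = Gamma(130.9, 15.3).
Batch 2: sum of counts S = 117 over n = 11 nights.
After batch 2: Gamma(α+S, β+n) = Gamma(130.9+117, 15.3+11) = Gamma(247.9, 26.3).
Posterior α = 247.9.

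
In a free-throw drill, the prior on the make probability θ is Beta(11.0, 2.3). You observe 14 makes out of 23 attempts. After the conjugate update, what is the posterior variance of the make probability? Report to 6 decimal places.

0.005748

The Beta prior is conjugate to a Binomial/Bernoulli likelihood; the update adds successes to α and failures to β.
Posterior: Beta(α+k, β+n−k) = Beta(11.0+14, 2.3+9) = Beta(25.0, 11.3).
Var = αβ/((α+β)²(α+β+1)) = 25.0·11.3/(36.3²·37.3) = 0.005748.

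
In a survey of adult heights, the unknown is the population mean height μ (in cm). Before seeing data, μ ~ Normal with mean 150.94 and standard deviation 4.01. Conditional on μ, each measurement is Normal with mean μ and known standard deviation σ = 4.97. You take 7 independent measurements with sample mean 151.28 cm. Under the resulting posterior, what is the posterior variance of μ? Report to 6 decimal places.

2.893693

For Normal data with known variance σ², a Normal(μ₀, σ₀²) prior on μ is conjugate. Posterior precision = 1/σ₀² + n/σ²; posterior mean is the precision-weighted average of μ₀ and x̄.
σ₀² = 4.01² = 16.0801, σ² = 4.97² = 24.7009; σ² + n·σ₀² = 24.7009 + 7·16.0801 = 137.2616.
Posterior precision = 1/σ₀² + n/σ² = 1/16.0801 + 7/24.7009 = (σ² + n·σ₀²)/(σ₀²σ²) = 137.2616/(16.0801·24.7009); posterior variance σₙ² = σ₀²σ²/(σ² + n·σ₀²) = 16.0801·24.7009/137.2616 = 2.893693.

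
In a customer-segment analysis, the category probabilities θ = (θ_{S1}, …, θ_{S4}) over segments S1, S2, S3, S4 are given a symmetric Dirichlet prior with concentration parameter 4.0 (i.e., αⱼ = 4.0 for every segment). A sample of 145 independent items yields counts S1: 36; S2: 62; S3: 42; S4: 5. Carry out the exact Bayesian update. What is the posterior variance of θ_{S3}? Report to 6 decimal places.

The Dirichlet prior is conjugate to the Multinomial likelihood: each posterior αⱼ = prior αⱼ + observed count nⱼ.
Posterior concentration: (40.0, 66.0, 46.0, 9.0), total = 161.0.
Var[θ_j] = α_j(Σα−α_j)/((Σα)²(Σα+1)) = 46.0·115.0/(161.0²·162.0) = 0.001260.

0.001260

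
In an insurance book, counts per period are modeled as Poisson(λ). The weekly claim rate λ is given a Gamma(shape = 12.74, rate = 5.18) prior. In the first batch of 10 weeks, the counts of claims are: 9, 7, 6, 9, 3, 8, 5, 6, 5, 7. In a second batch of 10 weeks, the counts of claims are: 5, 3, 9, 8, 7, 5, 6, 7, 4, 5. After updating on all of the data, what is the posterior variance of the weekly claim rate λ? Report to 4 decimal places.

With a Gamma(shape α, rate β) prior, the Poisson likelihood is conjugate: the posterior is Gamma(α + ΣXᵢ, β + n).
Batch 1: sum of counts S = 65 over n = 10 weeks.
After batch 1: Gamma(α+S, β+n) = Gamma(12.74+65, 5.18+10) = Gamma(77.74, 15.18).
Batch 2: sum of counts S = 59 over n = 10 weeks.
After batch 2: Gamma(α+S, β+n) = Gamma(77.74+59, 15.18+10) = Gamma(136.74, 25.18).
Var = α/β² = 136.74/25.18² = 0.2157.

0.2157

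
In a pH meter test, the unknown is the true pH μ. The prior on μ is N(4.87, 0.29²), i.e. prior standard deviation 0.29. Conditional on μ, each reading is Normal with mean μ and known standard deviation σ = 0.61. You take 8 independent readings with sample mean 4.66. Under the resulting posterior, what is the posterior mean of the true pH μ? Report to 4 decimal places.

For Normal data with known variance σ², a Normal(μ₀, σ₀²) prior on μ is conjugate. Posterior precision = 1/σ₀² + n/σ²; posterior mean is the precision-weighted average of μ₀ and x̄.
n·x̄ = 8·4.66 = 37.28.
σ₀² = 0.29² = 0.0841, σ² = 0.61² = 0.3721; σ² + n·σ₀² = 0.3721 + 8·0.0841 = 1.0449.
Posterior mean = (μ₀/σ₀² + n·x̄/σ²)/(1/σ₀² + n/σ²) = (σ²·μ₀ + σ₀²·n·x̄)/(σ² + n·σ₀²) = (0.3721·4.87 + 0.0841·37.28)/1.0449 = 4.947375/1.0449 = 4.7348.

4.7348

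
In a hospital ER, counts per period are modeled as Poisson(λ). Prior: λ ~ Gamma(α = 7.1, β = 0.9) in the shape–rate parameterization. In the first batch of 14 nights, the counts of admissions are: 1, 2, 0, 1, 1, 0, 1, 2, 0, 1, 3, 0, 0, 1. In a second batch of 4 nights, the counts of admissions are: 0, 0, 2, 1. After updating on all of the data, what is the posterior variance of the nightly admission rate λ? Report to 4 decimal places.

With a Gamma(shape α, rate β) prior, the Poisson likelihood is conjugate: the posterior is Gamma(α + ΣXᵢ, β + n).
Batch 1: sum of counts S = 13 over n = 14 nights.
After batch 1: Gamma(α+S, β+n) = Gamma(7.1+13, 0.9+14) = Gamma(20.1, 14.9).
Batch 2: sum of counts S = 3 over n = 4 nights.
After batch 2: Gamma(α+S, β+n) = Gamma(20.1+3, 14.9+4) = Gamma(23.1, 18.9).
Var = α/β² = 23.1/18.9² = 0.0647.

0.0647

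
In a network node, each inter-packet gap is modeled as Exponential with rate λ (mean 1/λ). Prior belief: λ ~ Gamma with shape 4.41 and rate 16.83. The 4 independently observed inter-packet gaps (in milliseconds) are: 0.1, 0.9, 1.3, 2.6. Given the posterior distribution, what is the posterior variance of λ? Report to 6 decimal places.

0.017811

With a Gamma(shape α, rate β) prior on the exponential rate λ, the posterior after n observations with total T = Σxᵢ is Gamma(α+n, β+T).
Sum of observations T = 4.9 milliseconds; n = 4.
Posterior: Gamma(4.41+4, 16.83+4.9) = Gamma(8.41, 21.73).
Var = α/β² = 0.017811.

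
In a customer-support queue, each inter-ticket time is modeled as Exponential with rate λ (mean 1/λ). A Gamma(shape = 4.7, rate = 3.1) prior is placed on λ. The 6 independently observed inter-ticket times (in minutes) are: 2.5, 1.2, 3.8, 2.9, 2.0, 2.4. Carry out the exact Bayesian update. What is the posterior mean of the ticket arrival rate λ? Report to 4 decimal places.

0.5978

With a Gamma(shape α, rate β) prior on the exponential rate λ, the posterior after n observations with total T = Σxᵢ is Gamma(α+n, β+T).
Sum of observations T = 14.8 minutes; n = 6.
Posterior: Gamma(4.7+6, 3.1+14.8) = Gamma(10.7, 17.9).
Posterior mean of λ = α/β = 10.7/17.9 = 0.5978.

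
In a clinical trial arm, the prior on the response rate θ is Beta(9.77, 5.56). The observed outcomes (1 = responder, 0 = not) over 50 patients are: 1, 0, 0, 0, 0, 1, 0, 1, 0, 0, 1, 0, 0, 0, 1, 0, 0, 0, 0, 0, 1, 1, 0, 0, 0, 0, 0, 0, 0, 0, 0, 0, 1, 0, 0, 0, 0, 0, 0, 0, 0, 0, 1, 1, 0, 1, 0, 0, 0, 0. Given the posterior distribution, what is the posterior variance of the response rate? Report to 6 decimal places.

0.003269

The Beta prior is conjugate to a Binomial/Bernoulli likelihood; the update adds successes to α and failures to β.
Posterior: Beta(α+k, β+n−k) = Beta(9.77+11, 5.56+39) = Beta(20.77, 44.56).
Var = αβ/((α+β)²(α+β+1)) = 20.77·44.56/(65.33²·66.33) = 0.003269.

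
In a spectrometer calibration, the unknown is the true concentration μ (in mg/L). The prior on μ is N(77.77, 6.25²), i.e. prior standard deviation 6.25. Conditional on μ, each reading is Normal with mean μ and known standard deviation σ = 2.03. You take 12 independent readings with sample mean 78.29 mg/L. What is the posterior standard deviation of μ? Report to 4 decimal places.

For Normal data with known variance σ², a Normal(μ₀, σ₀²) prior on μ is conjugate. Posterior precision = 1/σ₀² + n/σ²; posterior mean is the precision-weighted average of μ₀ and x̄.
σ₀² = 6.25² = 39.0625, σ² = 2.03² = 4.1209; σ² + n·σ₀² = 4.1209 + 12·39.0625 = 472.8709.
Posterior precision = 1/σ₀² + n/σ² = 1/39.0625 + 12/4.1209 = (σ² + n·σ₀²)/(σ₀²σ²) = 472.8709/(39.0625·4.1209); posterior variance σₙ² = σ₀²σ²/(σ² + n·σ₀²) = 39.0625·4.1209/472.8709 = 0.340416.
Posterior SD = √σₙ² = √(39.0625·4.1209/472.8709) = 0.5835.

0.5835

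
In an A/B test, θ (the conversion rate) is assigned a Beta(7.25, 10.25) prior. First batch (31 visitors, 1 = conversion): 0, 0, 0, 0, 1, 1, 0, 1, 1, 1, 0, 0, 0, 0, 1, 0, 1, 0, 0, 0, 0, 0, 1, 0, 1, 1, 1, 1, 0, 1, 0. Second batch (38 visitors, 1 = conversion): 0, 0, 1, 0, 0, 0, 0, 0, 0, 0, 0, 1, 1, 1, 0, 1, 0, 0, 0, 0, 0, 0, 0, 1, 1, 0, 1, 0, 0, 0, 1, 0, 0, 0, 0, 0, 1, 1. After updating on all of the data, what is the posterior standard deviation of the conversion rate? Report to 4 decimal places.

0.0514

The Beta prior is conjugate to a Binomial/Bernoulli likelihood; the update adds successes to α and failures to β.
After batch 1: Beta(7.25+13, 10.25+18) = Beta(20.25, 28.25).
After batch 2: Beta(20.25+11, 28.25+27) = Beta(31.25, 55.25).
Var = αβ/((α+β)²(α+β+1)) = 31.25·55.25/(86.50²·87.50) = 0.00263719; SD = √0.00263719 = 0.0514.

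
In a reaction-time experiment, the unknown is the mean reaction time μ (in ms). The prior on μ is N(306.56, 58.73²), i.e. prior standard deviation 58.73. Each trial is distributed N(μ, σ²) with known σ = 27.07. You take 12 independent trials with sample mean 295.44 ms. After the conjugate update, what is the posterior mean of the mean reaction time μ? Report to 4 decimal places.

For Normal data with known variance σ², a Normal(μ₀, σ₀²) prior on μ is conjugate. Posterior precision = 1/σ₀² + n/σ²; posterior mean is the precision-weighted average of μ₀ and x̄.
n·x̄ = 12·295.44 = 3545.28.
σ₀² = 58.73² = 3449.2129, σ² = 27.07² = 732.7849; σ² + n·σ₀² = 732.7849 + 12·3449.2129 = 42123.3397.
Posterior mean = (μ₀/σ₀² + n·x̄/σ²)/(1/σ₀² + n/σ²) = (σ²·μ₀ + σ₀²·n·x̄)/(σ² + n·σ₀²) = (732.7849·306.56 + 3449.2129·3545.28)/42123.3397 = 12453068.049056/42123.3397 = 295.6334.

295.6334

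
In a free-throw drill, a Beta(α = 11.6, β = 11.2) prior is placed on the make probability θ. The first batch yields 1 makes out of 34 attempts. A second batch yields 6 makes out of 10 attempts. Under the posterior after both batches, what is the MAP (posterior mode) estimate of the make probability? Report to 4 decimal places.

The Beta prior is conjugate to a Binomial/Bernoulli likelihood; the update adds successes to α and failures to β.
After batch 1: Beta(11.6+1, 11.2+33) = Beta(12.6, 44.2).
After batch 2: Beta(12.6+6, 44.2+4) = Beta(18.6, 48.2).
Mode of Beta(a,b) for a,b>1 is (a−1)/(a+b−2) = 17.6/64.8 = 0.2716.

0.2716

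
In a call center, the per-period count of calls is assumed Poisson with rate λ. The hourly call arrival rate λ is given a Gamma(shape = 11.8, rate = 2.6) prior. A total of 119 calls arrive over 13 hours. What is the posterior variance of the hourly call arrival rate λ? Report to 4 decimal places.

With a Gamma(shape α, rate β) prior, the Poisson likelihood is conjugate: the posterior is Gamma(α + ΣXᵢ, β + n).
Posterior: Gamma(α+S, β+n) = Gamma(11.8+119, 2.6+13) = Gamma(130.8, 15.6).
Var = α/β² = 130.8/15.6² = 0.5375.

0.5375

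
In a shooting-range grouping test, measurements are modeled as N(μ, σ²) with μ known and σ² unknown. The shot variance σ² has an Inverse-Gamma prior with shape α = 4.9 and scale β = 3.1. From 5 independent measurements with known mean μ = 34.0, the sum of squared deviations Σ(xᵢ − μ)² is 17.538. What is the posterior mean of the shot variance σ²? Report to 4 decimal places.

1.8545

With known mean μ and an Inverse-Gamma(α, β) prior on σ², the Normal likelihood is conjugate: posterior is Inv-Gamma(α + n/2, β + Σ(xᵢ−μ)²/2).
Posterior: Inv-Gamma(4.9 + 5/2, 3.1 + 17.538/2) = Inv-Gamma(7.40, 11.8690).
E[σ²|data] = β/(α−1) = 11.8690/6.40 = 1.8545.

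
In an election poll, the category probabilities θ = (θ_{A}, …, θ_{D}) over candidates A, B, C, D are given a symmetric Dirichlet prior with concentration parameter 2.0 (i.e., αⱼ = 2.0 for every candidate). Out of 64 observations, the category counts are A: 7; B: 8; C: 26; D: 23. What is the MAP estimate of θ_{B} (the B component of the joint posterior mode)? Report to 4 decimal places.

0.1324

The Dirichlet prior is conjugate to the Multinomial likelihood: each posterior αⱼ = prior αⱼ + observed count nⱼ.
Posterior concentration: (9.0, 10.0, 28.0, 25.0), total = 72.0.
Joint mode component: (α_{B}−1)/(Σα−K) = 9.0/68.0 = 0.1324.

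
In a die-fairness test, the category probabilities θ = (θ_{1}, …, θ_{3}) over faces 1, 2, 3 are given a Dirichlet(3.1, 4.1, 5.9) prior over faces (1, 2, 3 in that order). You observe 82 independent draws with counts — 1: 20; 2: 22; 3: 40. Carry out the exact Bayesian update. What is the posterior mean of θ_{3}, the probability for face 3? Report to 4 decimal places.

The Dirichlet prior is conjugate to the Multinomial likelihood: each posterior αⱼ = prior αⱼ + observed count nⱼ.
Posterior concentration: (23.1, 26.1, 45.9), total = 95.1.
E[θ_{3}|data] = α_{3}/Σα = 45.9/95.1 = 0.4826.

0.4826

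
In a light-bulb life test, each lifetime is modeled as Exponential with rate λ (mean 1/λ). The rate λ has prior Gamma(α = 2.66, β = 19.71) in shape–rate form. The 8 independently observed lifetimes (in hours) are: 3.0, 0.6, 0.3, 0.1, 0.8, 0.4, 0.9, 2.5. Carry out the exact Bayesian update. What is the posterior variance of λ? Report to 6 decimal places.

0.013301

With a Gamma(shape α, rate β) prior on the exponential rate λ, the posterior after n observations with total T = Σxᵢ is Gamma(α+n, β+T).
Sum of observations T = 8.6 hours; n = 8.
Posterior: Gamma(2.66+8, 19.71+8.6) = Gamma(10.66, 28.31).
Var = α/β² = 0.013301.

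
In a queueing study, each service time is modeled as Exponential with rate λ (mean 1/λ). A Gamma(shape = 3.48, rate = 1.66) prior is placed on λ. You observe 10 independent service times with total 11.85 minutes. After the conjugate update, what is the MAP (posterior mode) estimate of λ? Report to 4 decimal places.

0.9238

With a Gamma(shape α, rate β) prior on the exponential rate λ, the posterior after n observations with total T = Σxᵢ is Gamma(α+n, β+T).
Posterior: Gamma(3.48+10, 1.66+11.85) = Gamma(13.48, 13.51).
Mode = (α−1)/β = 0.9238.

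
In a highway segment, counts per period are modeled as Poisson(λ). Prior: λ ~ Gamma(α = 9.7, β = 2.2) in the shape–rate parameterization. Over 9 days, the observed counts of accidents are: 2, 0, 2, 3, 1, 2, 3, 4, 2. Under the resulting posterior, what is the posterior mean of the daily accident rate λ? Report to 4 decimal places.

2.5625

With a Gamma(shape α, rate β) prior, the Poisson likelihood is conjugate: the posterior is Gamma(α + ΣXᵢ, β + n).
Sum of counts S = 19 over n = 9 days.
Posterior: Gamma(α+S, β+n) = Gamma(9.7+19, 2.2+9) = Gamma(28.7, 11.2).
Posterior mean = α/β = 28.7/11.2 = 2.5625.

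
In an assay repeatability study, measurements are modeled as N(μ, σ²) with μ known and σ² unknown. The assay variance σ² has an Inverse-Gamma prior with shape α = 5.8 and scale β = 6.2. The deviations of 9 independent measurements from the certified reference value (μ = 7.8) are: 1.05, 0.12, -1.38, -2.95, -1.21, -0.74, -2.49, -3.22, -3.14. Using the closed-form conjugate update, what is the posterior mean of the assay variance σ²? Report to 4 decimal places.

2.8260

With known mean μ and an Inverse-Gamma(α, β) prior on σ², the Normal likelihood is conjugate: posterior is Inv-Gamma(α + n/2, β + Σ(xᵢ−μ)²/2).
Σ(xᵢ−μ)² = (1.05)² + (0.12)² + (-1.38)² + (-2.95)² + (-1.21)² + (-0.74)² + (-2.49)² + (-3.22)² + (-3.14)² = 40.1636.
Posterior: Inv-Gamma(5.8 + 9/2, 6.2 + 40.1636/2) = Inv-Gamma(10.30, 26.28180).
E[σ²|data] = β/(α−1) = 26.28180/9.30 = 2.8260.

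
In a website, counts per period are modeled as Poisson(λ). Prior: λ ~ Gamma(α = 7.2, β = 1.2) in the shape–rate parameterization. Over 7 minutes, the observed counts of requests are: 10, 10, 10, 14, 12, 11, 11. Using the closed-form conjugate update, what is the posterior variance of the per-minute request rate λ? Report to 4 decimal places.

With a Gamma(shape α, rate β) prior, the Poisson likelihood is conjugate: the posterior is Gamma(α + ΣXᵢ, β + n).
Sum of counts S = 78 over n = 7 minutes.
Posterior: Gamma(α+S, β+n) = Gamma(7.2+78, 1.2+7) = Gamma(85.2, 8.2).
Var = α/β² = 85.2/8.2² = 1.2671.

1.2671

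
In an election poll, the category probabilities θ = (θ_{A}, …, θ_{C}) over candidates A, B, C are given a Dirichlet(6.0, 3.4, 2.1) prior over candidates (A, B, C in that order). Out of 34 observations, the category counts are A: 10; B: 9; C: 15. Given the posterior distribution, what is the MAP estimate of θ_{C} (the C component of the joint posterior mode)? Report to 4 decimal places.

The Dirichlet prior is conjugate to the Multinomial likelihood: each posterior αⱼ = prior αⱼ + observed count nⱼ.
Posterior concentration: (16.0, 12.4, 17.1), total = 45.5.
Joint mode component: (α_{C}−1)/(Σα−K) = 16.1/42.5 = 0.3788.

0.3788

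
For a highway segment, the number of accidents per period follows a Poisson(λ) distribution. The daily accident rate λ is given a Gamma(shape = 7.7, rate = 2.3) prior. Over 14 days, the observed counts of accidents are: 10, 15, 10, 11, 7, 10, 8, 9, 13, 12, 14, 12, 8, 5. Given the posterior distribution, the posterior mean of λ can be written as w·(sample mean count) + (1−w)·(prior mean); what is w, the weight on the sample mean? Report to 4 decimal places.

0.8589

With a Gamma(shape α, rate β) prior, the Poisson likelihood is conjugate: the posterior is Gamma(α + ΣXᵢ, β + n).
Posterior mean = (α₀+S)/(β₀+n) = [n/(β₀+n)]·(S/n) + [β₀/(β₀+n)]·(α₀/β₀), so only n and β₀ enter the weight.
Weight on data w = n/(β₀+n) = 14/(2.3+14) = 14/16.3 = 0.8589.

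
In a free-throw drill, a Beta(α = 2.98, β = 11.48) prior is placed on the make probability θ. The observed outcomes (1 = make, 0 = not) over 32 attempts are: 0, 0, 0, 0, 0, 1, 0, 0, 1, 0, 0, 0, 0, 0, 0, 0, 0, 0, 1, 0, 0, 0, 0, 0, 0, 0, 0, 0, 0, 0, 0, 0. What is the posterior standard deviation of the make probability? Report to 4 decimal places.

The Beta prior is conjugate to a Binomial/Bernoulli likelihood; the update adds successes to α and failures to β.
Posterior: Beta(α+k, β+n−k) = Beta(2.98+3, 11.48+29) = Beta(5.98, 40.48).
Var = αβ/((α+β)²(α+β+1)) = 5.98·40.48/(46.46²·47.46) = 0.00236296; SD = √0.00236296 = 0.0486.

0.0486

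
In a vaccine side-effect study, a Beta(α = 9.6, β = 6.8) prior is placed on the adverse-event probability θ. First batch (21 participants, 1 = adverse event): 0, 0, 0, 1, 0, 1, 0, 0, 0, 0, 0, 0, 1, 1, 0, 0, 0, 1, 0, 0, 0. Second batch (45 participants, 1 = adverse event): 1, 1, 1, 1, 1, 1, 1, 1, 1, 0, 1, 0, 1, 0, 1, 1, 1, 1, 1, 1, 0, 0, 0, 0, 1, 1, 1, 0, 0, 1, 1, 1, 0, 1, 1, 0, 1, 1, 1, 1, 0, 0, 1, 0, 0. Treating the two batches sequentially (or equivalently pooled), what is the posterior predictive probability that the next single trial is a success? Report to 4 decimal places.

0.5413

The Beta prior is conjugate to a Binomial/Bernoulli likelihood; the update adds successes to α and failures to β.
After batch 1: Beta(9.6+5, 6.8+16) = Beta(14.6, 22.8).
After batch 2: Beta(14.6+30, 22.8+15) = Beta(44.6, 37.8).
For a single future Bernoulli trial, P(success | data) = α/(α+β) = 0.5413.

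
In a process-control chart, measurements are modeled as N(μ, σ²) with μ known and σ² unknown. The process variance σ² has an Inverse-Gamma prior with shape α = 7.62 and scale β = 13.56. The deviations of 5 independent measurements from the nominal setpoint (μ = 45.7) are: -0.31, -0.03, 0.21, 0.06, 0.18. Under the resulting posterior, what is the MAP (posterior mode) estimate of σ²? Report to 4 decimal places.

1.2274

With known mean μ and an Inverse-Gamma(α, β) prior on σ², the Normal likelihood is conjugate: posterior is Inv-Gamma(α + n/2, β + Σ(xᵢ−μ)²/2).
Σ(xᵢ−μ)² = (-0.31)² + (-0.03)² + (0.21)² + (0.06)² + (0.18)² = 0.1771.
Posterior: Inv-Gamma(7.62 + 5/2, 13.56 + 0.1771/2) = Inv-Gamma(10.12, 13.64855).
Mode = β/(α+1) = 13.64855/11.12 = 1.2274.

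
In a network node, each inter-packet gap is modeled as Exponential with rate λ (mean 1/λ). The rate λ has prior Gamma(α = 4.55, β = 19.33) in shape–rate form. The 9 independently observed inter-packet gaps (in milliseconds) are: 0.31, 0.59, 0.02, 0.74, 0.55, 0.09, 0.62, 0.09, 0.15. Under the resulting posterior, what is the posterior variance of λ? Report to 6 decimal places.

0.026789

With a Gamma(shape α, rate β) prior on the exponential rate λ, the posterior after n observations with total T = Σxᵢ is Gamma(α+n, β+T).
Sum of observations T = 3.16 milliseconds; n = 9.
Posterior: Gamma(4.55+9, 19.33+3.16) = Gamma(13.55, 22.49).
Var = α/β² = 0.026789.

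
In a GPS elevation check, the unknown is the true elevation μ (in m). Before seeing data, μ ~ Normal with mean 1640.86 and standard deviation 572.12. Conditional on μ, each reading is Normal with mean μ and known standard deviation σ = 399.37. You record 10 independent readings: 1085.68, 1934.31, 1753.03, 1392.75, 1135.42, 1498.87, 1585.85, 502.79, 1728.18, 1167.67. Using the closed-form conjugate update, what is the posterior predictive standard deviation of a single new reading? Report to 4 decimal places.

For Normal data with known variance σ², a Normal(μ₀, σ₀²) prior on μ is conjugate. Posterior precision = 1/σ₀² + n/σ²; posterior mean is the precision-weighted average of μ₀ and x̄.
σ₀² = 572.12² = 327321.2944, σ² = 399.37² = 159496.3969; σ² + n·σ₀² = 159496.3969 + 10·327321.2944 = 3432709.3409.
Posterior precision = 1/σ₀² + n/σ² = 1/327321.2944 + 10/159496.3969 = (σ² + n·σ₀²)/(σ₀²σ²) = 3432709.3409/(327321.2944·159496.3969); posterior variance σₙ² = σ₀²σ²/(σ² + n·σ₀²) = 327321.2944·159496.3969/3432709.3409 = 15208.560324.
Predictive variance for one new observation = σₙ² + σ² = 327321.2944·159496.3969/3432709.3409 + 159496.3969 = σ²·(σ₀² + 3432709.3409)/3432709.3409 = 159496.3969·3760030.6353/3432709.3409 = 174704.957224; SD = √(159496.3969·3760030.6353/3432709.3409) = 417.9772.

417.9772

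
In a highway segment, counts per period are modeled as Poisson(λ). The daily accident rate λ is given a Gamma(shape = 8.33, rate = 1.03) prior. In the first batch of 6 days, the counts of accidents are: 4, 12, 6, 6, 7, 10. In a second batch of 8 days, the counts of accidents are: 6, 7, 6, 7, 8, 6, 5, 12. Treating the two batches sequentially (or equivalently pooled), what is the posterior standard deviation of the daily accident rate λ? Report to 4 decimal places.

With a Gamma(shape α, rate β) prior, the Poisson likelihood is conjugate: the posterior is Gamma(α + ΣXᵢ, β + n).
Batch 1: sum of counts S = 45 over n = 6 days.
After batch 1: Gamma(α+S, β+n) = Gamma(8.33+45, 1.03+6) = Gamma(53.33, 7.03).
Batch 2: sum of counts S = 57 over n = 8 days.
After batch 2: Gamma(α+S, β+n) = Gamma(53.33+57, 7.03+8) = Gamma(110.33, 15.03).
SD = √α/β = √110.33/15.03 = 0.6989.

0.6989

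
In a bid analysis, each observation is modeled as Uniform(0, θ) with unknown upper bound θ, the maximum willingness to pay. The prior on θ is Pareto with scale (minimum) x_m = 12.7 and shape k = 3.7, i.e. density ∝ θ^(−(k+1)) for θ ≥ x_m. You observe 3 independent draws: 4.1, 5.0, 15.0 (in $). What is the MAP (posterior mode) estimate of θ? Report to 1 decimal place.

15.0

A Pareto(scale x_m, shape k) prior on the upper bound θ of Uniform(0, θ) is conjugate: posterior is Pareto(max(x_m, max xᵢ), k + n).
Sample maximum = 15.0; prior scale x_m = 12.7 → posterior scale = max = 15.0.
Posterior shape = 3.7 + 3 = 6.7.
The Pareto density is decreasing on [x_m, ∞), so the mode is x_m = 15.0.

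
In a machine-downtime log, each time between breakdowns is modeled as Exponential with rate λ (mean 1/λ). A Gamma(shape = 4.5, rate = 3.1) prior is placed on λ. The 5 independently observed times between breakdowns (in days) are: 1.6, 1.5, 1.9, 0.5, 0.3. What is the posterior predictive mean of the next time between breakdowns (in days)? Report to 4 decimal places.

With a Gamma(shape α, rate β) prior on the exponential rate λ, the posterior after n observations with total T = Σxᵢ is Gamma(α+n, β+T).
Sum of observations T = 5.8 days; n = 5.
Posterior: Gamma(4.5+5, 3.1+5.8) = Gamma(9.5, 8.9).
The predictive distribution for the next observation is Lomax; its mean is β/(α−1) = 8.9/8.5 = 1.0471.

1.0471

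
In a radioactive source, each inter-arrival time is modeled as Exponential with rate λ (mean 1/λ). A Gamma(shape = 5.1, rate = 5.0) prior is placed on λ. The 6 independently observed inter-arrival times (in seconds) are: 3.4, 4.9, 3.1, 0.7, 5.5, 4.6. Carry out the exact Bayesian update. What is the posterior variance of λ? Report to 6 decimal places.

With a Gamma(shape α, rate β) prior on the exponential rate λ, the posterior after n observations with total T = Σxᵢ is Gamma(α+n, β+T).
Sum of observations T = 22.2 seconds; n = 6.
Posterior: Gamma(5.1+6, 5.0+22.2) = Gamma(11.1, 27.2).
Var = α/β² = 0.015003.

0.015003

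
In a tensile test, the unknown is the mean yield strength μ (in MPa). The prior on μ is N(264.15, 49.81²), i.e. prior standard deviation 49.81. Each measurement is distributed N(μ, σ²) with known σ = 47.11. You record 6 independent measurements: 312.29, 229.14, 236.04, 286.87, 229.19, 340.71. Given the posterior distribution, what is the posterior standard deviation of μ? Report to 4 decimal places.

17.9416

For Normal data with known variance σ², a Normal(μ₀, σ₀²) prior on μ is conjugate. Posterior precision = 1/σ₀² + n/σ²; posterior mean is the precision-weighted average of μ₀ and x̄.
σ₀² = 49.81² = 2481.0361, σ² = 47.11² = 2219.3521; σ² + n·σ₀² = 2219.3521 + 6·2481.0361 = 17105.5687.
Posterior precision = 1/σ₀² + n/σ² = 1/2481.0361 + 6/2219.3521 = (σ² + n·σ₀²)/(σ₀²σ²) = 17105.5687/(2481.0361·2219.3521); posterior variance σₙ² = σ₀²σ²/(σ² + n·σ₀²) = 2481.0361·2219.3521/17105.5687 = 321.900591.
Posterior SD = √σₙ² = √(2481.0361·2219.3521/17105.5687) = 17.9416.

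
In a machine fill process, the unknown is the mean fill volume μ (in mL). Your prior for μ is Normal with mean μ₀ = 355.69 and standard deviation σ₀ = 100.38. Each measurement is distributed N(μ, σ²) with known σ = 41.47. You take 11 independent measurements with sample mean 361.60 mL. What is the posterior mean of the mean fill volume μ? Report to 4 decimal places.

For Normal data with known variance σ², a Normal(μ₀, σ₀²) prior on μ is conjugate. Posterior precision = 1/σ₀² + n/σ²; posterior mean is the precision-weighted average of μ₀ and x̄.
n·x̄ = 11·361.60 = 3977.6.
σ₀² = 100.38² = 10076.1444, σ² = 41.47² = 1719.7609; σ² + n·σ₀² = 1719.7609 + 11·10076.1444 = 112557.3493.
Posterior mean = (μ₀/σ₀² + n·x̄/σ²)/(1/σ₀² + n/σ²) = (σ²·μ₀ + σ₀²·n·x̄)/(σ² + n·σ₀²) = (1719.7609·355.69 + 10076.1444·3977.6)/112557.3493 = 40690573.719961/112557.3493 = 361.5097.

361.5097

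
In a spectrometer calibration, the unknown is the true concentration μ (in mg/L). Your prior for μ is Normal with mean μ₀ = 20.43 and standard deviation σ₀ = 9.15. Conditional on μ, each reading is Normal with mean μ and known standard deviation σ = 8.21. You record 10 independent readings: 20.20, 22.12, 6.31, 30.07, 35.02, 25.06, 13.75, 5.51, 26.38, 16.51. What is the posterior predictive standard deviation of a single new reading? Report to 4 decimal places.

For Normal data with known variance σ², a Normal(μ₀, σ₀²) prior on μ is conjugate. Posterior precision = 1/σ₀² + n/σ²; posterior mean is the precision-weighted average of μ₀ and x̄.
σ₀² = 9.15² = 83.7225, σ² = 8.21² = 67.4041; σ² + n·σ₀² = 67.4041 + 10·83.7225 = 904.6291.
Posterior precision = 1/σ₀² + n/σ² = 1/83.7225 + 10/67.4041 = (σ² + n·σ₀²)/(σ₀²σ²) = 904.6291/(83.7225·67.4041); posterior variance σₙ² = σ₀²σ²/(σ² + n·σ₀²) = 83.7225·67.4041/904.6291 = 6.238181.
Predictive variance for one new observation = σₙ² + σ² = 83.7225·67.4041/904.6291 + 67.4041 = σ²·(σ₀² + 904.6291)/904.6291 = 67.4041·988.3516/904.6291 = 73.642281; SD = √(67.4041·988.3516/904.6291) = 8.5815.

8.5815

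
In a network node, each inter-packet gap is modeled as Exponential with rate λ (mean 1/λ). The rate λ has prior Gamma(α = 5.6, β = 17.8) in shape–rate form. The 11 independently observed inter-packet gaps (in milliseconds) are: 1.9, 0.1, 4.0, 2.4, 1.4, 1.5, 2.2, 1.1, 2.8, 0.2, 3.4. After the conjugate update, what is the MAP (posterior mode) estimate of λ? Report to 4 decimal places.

With a Gamma(shape α, rate β) prior on the exponential rate λ, the posterior after n observations with total T = Σxᵢ is Gamma(α+n, β+T).
Sum of observations T = 21.0 milliseconds; n = 11.
Posterior: Gamma(5.6+11, 17.8+21.0) = Gamma(16.6, 38.8).
Mode = (α−1)/β = 0.4021.

0.4021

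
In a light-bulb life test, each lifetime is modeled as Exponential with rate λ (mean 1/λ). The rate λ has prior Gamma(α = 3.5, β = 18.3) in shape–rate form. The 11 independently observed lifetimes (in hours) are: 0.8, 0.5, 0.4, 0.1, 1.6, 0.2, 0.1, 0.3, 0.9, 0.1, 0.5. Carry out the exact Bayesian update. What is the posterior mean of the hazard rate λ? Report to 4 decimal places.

0.6092

With a Gamma(shape α, rate β) prior on the exponential rate λ, the posterior after n observations with total T = Σxᵢ is Gamma(α+n, β+T).
Sum of observations T = 5.5 hours; n = 11.
Posterior: Gamma(3.5+11, 18.3+5.5) = Gamma(14.5, 23.8).
Posterior mean of λ = α/β = 14.5/23.8 = 0.6092.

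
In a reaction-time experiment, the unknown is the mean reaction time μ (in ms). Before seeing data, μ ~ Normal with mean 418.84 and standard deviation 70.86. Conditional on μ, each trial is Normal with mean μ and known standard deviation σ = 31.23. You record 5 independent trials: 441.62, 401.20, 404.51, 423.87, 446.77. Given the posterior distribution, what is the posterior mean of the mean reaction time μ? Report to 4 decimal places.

423.4162

For Normal data with known variance σ², a Normal(μ₀, σ₀²) prior on μ is conjugate. Posterior precision = 1/σ₀² + n/σ²; posterior mean is the precision-weighted average of μ₀ and x̄.
Σxᵢ = 441.62 + 401.20 + 404.51 + 423.87 + 446.77 = 2117.97, so n·x̄ = 2117.97.
σ₀² = 70.86² = 5021.1396, σ² = 31.23² = 975.3129; σ² + n·σ₀² = 975.3129 + 5·5021.1396 = 26081.0109.
Posterior mean = (μ₀/σ₀² + n·x̄/σ²)/(1/σ₀² + n/σ²) = (σ²·μ₀ + σ₀²·n·x̄)/(σ² + n·σ₀²) = (975.3129·418.84 + 5021.1396·2117.97)/26081.0109 = 11043123.093648/26081.0109 = 423.4162.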